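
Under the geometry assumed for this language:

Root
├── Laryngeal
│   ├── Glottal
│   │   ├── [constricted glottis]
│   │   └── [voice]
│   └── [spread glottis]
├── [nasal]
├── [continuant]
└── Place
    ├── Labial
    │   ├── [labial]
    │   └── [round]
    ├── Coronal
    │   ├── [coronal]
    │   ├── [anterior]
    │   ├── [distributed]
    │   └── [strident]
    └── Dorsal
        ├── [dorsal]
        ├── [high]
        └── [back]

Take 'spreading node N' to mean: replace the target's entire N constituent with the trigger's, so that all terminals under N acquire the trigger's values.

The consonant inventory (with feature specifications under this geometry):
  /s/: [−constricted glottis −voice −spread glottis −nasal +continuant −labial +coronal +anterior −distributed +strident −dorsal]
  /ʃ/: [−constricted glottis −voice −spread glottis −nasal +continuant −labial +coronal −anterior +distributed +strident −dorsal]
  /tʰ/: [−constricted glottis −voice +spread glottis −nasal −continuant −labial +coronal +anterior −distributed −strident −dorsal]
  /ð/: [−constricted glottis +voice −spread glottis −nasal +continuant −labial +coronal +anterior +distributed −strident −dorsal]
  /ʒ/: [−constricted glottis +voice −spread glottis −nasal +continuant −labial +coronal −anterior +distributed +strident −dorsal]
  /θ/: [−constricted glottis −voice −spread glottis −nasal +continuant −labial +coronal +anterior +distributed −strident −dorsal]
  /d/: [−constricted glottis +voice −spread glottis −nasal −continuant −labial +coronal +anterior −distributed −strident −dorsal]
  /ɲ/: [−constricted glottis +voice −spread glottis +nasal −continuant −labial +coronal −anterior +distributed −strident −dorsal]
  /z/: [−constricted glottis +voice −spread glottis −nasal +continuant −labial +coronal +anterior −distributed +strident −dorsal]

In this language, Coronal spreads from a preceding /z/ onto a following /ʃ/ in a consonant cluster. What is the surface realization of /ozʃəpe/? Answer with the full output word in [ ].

Coronal immediately or transitively dominates [coronal], [anterior], [distributed], [strident].
The target acquires /z/'s values for everything under Coronal — [+coronal], [+anterior], [−distributed], [+strident] — while keeping its own [constricted glottis], [voice], [spread glottis], ….
This feature bundle is that of [s], so /ozʃəpe/ surfaces as [ozsəpe].

[ozsəpe]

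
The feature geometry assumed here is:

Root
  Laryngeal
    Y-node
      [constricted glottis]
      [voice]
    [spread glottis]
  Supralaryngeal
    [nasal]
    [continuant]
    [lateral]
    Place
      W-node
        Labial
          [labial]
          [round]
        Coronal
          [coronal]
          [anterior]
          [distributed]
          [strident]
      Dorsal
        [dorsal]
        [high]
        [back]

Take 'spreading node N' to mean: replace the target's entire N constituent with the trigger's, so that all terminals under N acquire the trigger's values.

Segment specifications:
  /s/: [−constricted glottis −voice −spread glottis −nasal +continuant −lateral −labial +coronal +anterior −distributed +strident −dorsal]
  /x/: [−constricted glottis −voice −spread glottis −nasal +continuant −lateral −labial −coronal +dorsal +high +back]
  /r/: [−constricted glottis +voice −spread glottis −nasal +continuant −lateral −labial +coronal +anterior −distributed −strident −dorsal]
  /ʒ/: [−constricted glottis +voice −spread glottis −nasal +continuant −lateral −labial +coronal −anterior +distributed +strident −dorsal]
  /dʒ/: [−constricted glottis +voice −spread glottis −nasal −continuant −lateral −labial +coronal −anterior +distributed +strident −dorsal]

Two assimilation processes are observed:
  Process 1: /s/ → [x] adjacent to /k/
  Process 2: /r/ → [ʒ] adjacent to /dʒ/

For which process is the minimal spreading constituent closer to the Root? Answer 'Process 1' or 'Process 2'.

Process 1: the features that change are [coronal], [anterior], [distributed], [strident], [dorsal], [high], [back]; the minimal node is Place (depth 2).
In Process 2, [anterior], [distributed], [strident] change, so the minimal spreading node is Coronal at depth 4.
Place is closer to Root than Coronal, so Process 1 spreads the higher node.

Process 1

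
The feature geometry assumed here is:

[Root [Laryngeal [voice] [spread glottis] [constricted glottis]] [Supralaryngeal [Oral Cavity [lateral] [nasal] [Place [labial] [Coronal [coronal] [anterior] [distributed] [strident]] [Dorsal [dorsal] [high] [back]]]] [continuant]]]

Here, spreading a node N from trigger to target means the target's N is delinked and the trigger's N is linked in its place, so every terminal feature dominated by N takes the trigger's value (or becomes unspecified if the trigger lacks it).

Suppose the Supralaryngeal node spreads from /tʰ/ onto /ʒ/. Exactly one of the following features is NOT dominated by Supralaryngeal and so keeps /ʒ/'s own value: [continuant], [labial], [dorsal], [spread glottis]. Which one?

Supralaryngeal dominates exactly [lateral], [nasal], [labial], [coronal], [anterior], [distributed], [strident], [dorsal], [high], [back], [continuant].
Of the listed options, [labial], [dorsal], [continuant] are among these and would be overwritten by spreading Supralaryngeal.
But [spread glottis] is a dependent of Laryngeal, outside Supralaryngeal; it is therefore untouched by the spreading.

[spread glottis]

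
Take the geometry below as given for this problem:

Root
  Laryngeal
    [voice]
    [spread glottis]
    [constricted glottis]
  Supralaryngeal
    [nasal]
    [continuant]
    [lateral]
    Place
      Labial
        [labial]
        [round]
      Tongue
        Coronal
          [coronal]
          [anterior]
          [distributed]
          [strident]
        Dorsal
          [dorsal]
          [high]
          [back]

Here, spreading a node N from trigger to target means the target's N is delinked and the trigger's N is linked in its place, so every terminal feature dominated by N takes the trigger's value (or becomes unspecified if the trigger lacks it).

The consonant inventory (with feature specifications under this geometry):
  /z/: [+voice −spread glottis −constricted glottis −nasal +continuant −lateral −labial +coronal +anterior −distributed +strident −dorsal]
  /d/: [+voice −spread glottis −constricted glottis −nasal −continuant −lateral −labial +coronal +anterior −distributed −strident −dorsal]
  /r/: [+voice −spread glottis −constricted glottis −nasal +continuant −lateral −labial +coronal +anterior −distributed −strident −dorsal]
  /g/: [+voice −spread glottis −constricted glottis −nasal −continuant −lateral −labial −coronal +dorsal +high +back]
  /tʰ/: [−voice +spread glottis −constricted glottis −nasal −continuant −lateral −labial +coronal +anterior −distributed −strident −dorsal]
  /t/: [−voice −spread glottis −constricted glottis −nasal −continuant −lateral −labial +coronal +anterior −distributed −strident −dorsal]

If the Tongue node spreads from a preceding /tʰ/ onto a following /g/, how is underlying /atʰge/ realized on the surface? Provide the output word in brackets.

[atʰde]

Terminals under Tongue in this geometry: [coronal], [anterior], [distributed], [strident], [dorsal], [high], [back].
The target acquires /tʰ/'s values for everything under Tongue — [+coronal], [+anterior], [−distributed], [−strident], [−dorsal] — while keeping its own [voice], [spread glottis], [constricted glottis], ….
This feature bundle is that of [d], so /atʰge/ surfaces as [atʰde].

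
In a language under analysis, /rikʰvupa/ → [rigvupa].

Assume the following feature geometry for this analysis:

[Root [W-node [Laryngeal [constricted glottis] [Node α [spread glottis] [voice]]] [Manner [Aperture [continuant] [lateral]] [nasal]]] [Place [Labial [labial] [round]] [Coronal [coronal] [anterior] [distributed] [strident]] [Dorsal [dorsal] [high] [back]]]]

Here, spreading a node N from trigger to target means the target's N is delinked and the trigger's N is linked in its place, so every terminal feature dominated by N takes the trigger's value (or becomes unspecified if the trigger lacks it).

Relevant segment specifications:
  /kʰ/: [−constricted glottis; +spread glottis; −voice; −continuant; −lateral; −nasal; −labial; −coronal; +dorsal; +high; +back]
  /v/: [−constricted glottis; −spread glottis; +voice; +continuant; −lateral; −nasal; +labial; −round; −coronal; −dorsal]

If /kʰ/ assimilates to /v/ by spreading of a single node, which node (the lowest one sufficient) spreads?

The alternation /kʰ/ → [g] changes [voice], [spread glottis] and nothing else.
In this geometry the lowest node dominating all of them is Node α: every daughter of Node α dominates only a proper subset, so no lower node suffices.
Spreading Node α from /v/ overwrites each of those terminals with /v/'s values, yielding exactly [g].
Features on which the two segments disagree outside Node α, such as [labial], [continuant], are unchanged — nothing dominating them spread, and Node α is the minimal sufficient constituent.

Node α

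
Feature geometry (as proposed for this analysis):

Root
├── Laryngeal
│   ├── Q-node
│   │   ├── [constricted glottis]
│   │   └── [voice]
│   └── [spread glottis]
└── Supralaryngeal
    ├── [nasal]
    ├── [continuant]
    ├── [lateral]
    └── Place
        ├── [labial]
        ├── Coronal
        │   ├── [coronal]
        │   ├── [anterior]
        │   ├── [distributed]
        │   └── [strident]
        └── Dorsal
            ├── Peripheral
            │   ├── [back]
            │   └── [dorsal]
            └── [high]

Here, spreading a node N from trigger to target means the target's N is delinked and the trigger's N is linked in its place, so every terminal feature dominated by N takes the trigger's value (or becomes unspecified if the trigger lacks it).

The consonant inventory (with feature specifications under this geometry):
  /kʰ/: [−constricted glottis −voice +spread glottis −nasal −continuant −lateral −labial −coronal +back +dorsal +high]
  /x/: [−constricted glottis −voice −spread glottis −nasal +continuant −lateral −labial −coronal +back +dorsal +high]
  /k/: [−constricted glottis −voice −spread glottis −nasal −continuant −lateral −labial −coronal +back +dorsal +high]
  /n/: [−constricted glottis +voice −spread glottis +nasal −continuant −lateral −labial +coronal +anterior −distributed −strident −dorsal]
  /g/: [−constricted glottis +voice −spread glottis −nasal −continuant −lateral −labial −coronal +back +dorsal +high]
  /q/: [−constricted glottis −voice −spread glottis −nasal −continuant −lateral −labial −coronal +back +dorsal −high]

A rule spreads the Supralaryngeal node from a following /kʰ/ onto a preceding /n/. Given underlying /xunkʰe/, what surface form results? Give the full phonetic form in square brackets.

Terminals under Supralaryngeal in this geometry: [nasal], [continuant], [lateral], [labial], [coronal], [anterior], [distributed], [strident], [back], [dorsal], [high].
Spreading Supralaryngeal from /kʰ/ onto /n/ replaces those values with /kʰ/'s: [−nasal], [−continuant], [−lateral], [−labial], [−coronal], [+back], [+dorsal], [+high]. Features outside Supralaryngeal ([constricted glottis], [voice], [spread glottis]) stay as in /n/.
This feature bundle is that of [g], so /xunkʰe/ surfaces as [xugkʰe].

[xugkʰe]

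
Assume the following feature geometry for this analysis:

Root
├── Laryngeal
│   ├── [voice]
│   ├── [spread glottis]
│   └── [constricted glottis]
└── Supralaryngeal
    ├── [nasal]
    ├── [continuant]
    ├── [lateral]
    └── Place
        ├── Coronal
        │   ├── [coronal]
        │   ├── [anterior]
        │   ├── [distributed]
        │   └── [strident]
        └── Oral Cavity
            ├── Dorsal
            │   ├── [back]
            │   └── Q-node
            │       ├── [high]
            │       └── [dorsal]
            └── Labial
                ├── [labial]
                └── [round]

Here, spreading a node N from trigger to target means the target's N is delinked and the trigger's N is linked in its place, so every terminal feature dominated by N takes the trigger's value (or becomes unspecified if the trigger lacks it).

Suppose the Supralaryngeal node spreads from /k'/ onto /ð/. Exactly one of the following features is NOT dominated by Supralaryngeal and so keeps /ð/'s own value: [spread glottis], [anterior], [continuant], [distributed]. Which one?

[spread glottis]

Under this geometry, Supralaryngeal contains [nasal], [continuant], [lateral], [coronal], [anterior], [distributed], [strident], [back], [high], [dorsal], [labial], [round].
Of the listed options, [continuant], [distributed], [anterior] are among these and would be overwritten by spreading Supralaryngeal.
[spread glottis] attaches under Laryngeal, not under Supralaryngeal, so /ð/ retains its own value for [spread glottis].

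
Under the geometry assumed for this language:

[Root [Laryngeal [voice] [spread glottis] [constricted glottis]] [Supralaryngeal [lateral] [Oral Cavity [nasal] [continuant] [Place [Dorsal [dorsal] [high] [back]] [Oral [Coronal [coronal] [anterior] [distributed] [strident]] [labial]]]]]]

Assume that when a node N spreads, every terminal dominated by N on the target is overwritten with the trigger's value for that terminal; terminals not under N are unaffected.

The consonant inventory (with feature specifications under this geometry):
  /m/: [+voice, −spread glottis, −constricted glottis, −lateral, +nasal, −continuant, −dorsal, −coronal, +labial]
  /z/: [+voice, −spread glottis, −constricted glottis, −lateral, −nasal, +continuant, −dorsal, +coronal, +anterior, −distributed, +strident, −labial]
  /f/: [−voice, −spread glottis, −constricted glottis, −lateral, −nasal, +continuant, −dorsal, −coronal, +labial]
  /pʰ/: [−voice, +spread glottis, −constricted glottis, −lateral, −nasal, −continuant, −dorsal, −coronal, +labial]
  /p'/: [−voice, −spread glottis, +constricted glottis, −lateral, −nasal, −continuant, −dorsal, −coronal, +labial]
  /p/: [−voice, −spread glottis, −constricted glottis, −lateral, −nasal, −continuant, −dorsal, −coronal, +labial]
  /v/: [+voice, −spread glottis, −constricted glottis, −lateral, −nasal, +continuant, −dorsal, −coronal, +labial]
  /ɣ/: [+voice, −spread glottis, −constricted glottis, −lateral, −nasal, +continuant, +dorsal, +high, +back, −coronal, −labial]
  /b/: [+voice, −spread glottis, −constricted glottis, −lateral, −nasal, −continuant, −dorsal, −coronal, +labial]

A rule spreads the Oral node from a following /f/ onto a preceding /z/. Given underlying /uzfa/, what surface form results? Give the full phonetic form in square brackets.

The Oral node dominates the terminals [coronal], [anterior], [distributed], [strident], [labial].
After delinking /z/'s Oral and linking /f/'s, the affected terminals become [−coronal], [+labial]; [voice], [spread glottis], [constricted glottis], … (outside Oral) are retained from /z/.
This feature bundle is that of [v], so /uzfa/ surfaces as [uvfa].

[uvfa]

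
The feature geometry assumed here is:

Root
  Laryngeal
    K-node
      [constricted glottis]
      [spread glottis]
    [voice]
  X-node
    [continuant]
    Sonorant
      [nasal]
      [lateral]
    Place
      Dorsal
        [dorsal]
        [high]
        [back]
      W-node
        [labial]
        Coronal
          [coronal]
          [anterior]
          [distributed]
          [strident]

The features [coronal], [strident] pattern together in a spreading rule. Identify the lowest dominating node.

Coronal

[coronal] is immediately dominated by Coronal.
[strident] is immediately dominated by Coronal.
Coronal is the lowest common ancestor — every listed feature sits under it, and no single subconstituent of Coronal covers them all.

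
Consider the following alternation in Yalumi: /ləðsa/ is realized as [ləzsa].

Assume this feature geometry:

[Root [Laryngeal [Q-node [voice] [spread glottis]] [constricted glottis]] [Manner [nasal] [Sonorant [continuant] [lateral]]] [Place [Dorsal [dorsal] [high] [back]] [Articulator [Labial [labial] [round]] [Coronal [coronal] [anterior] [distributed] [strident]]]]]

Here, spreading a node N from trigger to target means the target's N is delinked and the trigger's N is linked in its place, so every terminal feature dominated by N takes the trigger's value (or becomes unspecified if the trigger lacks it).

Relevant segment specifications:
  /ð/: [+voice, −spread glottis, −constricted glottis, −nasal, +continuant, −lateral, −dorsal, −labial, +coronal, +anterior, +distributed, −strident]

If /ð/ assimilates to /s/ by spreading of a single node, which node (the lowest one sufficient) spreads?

Comparing /ð/ with its surface form [z], the features that change are [distributed], [strident].
The smallest constituent containing every changed terminal is Coronal — each of its daughters lacks at least one of the affected features.
Delinking /ð/'s Coronal and associating /s/'s Coronal gives precisely the feature bundle of [z].
[voice], a feature on which the two segments disagree outside Coronal, is unchanged — nothing dominating it spread, and Coronal is the minimal sufficient constituent.

Coronal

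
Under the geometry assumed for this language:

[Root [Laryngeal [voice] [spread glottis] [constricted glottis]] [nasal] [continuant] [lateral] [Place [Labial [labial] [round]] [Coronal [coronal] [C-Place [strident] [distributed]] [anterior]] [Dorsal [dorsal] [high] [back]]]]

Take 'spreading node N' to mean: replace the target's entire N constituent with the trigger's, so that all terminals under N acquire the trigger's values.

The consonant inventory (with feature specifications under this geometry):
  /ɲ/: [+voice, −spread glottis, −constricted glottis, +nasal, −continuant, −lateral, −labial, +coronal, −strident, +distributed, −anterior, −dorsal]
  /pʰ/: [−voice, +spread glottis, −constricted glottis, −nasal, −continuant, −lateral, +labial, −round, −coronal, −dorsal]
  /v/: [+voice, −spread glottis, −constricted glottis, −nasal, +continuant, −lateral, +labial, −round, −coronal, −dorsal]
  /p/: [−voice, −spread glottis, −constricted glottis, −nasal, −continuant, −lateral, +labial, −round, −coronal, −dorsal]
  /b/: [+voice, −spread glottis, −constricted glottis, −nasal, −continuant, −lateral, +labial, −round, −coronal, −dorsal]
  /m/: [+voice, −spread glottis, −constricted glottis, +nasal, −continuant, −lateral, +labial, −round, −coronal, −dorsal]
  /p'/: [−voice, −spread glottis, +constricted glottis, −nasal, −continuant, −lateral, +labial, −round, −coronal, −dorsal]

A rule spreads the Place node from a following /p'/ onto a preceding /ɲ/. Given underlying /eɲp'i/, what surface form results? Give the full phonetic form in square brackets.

Place immediately or transitively dominates [labial], [round], [coronal], [strident], [distributed], [anterior], [dorsal], [high], [back].
Spreading Place from /p'/ onto /ɲ/ replaces those values with /p'/'s: [+labial], [−round], [−coronal], [−dorsal]. Features outside Place ([voice], [spread glottis], [constricted glottis], …) stay as in /ɲ/.
Among the inventory, only /m/ has exactly this specification, giving the surface form [emp'i].

[emp'i]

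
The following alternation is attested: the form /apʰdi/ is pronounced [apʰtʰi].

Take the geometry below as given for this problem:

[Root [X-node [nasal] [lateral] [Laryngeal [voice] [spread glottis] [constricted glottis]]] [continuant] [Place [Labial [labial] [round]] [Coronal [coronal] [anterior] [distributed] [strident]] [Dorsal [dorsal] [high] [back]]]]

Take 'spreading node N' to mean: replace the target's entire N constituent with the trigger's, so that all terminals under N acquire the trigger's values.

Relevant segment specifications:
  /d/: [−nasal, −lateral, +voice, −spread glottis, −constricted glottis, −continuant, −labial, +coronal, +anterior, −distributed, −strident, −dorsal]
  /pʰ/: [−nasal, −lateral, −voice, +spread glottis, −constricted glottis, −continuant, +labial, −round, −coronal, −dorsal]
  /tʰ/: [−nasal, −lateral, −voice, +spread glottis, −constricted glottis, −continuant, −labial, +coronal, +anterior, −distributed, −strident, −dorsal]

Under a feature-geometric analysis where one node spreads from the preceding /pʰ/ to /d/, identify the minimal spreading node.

Comparing /d/ with its surface form [tʰ], the features that change are [voice], [spread glottis].
In this geometry the lowest node dominating all of them is Laryngeal: every daughter of Laryngeal dominates only a proper subset, so no lower node suffices.
Delinking /d/'s Laryngeal and associating /pʰ/'s Laryngeal gives precisely the feature bundle of [tʰ].
[coronal], [labial] stay as in /d/ although /pʰ/ differs there, so no node dominating them spread; among the remaining candidates Laryngeal is the lowest that derives the output.

Laryngeal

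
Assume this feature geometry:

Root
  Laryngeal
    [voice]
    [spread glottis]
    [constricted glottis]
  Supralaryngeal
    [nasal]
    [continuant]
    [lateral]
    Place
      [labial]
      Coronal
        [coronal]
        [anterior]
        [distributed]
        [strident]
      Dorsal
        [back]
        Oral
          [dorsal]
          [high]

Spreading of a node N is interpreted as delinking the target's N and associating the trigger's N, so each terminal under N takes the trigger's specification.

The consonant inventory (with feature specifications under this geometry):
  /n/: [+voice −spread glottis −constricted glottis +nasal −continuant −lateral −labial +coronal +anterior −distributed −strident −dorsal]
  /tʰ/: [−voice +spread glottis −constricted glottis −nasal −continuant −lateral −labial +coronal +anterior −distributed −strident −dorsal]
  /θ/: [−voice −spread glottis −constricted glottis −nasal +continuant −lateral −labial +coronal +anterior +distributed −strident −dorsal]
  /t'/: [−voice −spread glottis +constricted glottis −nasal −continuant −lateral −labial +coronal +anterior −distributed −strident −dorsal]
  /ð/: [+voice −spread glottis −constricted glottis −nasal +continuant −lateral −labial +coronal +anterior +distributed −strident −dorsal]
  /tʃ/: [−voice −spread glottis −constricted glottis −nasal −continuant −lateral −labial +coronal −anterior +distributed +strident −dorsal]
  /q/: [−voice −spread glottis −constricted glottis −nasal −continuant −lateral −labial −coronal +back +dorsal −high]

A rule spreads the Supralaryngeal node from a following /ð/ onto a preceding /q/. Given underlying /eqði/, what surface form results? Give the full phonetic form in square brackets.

The Supralaryngeal node dominates the terminals [nasal], [continuant], [lateral], [labial], [coronal], [anterior], [distributed], [strident], [back], [dorsal], [high].
The target acquires /ð/'s values for everything under Supralaryngeal — [−nasal], [+continuant], [−lateral], [−labial], [+coronal], [+anterior], [+distributed], [−strident], [−dorsal] — while keeping its own [voice], [spread glottis], [constricted glottis].
Among the inventory, only /θ/ has exactly this specification, giving the surface form [eθði].

[eθði]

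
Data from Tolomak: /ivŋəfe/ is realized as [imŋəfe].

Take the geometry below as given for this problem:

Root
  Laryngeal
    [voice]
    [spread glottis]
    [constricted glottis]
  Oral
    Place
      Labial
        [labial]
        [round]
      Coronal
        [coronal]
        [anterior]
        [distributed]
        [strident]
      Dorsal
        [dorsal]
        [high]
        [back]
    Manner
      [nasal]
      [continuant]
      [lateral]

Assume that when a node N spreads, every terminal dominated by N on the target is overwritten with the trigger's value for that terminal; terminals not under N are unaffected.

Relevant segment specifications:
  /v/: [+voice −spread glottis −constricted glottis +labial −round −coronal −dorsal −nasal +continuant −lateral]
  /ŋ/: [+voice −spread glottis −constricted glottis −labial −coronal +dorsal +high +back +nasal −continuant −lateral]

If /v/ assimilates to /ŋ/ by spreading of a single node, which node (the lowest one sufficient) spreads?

Manner

Comparing /v/ with its surface form [m], the features that change are [nasal], [continuant].
In this geometry the lowest node dominating all of them is Manner: every daughter of Manner dominates only a proper subset, so no lower node suffices.
If Manner spreads, every terminal under it takes /ŋ/'s value, producing [m] as observed.
Since [labial], [dorsal] are preserved even though /ŋ/ disagrees there, no node above Manner spread.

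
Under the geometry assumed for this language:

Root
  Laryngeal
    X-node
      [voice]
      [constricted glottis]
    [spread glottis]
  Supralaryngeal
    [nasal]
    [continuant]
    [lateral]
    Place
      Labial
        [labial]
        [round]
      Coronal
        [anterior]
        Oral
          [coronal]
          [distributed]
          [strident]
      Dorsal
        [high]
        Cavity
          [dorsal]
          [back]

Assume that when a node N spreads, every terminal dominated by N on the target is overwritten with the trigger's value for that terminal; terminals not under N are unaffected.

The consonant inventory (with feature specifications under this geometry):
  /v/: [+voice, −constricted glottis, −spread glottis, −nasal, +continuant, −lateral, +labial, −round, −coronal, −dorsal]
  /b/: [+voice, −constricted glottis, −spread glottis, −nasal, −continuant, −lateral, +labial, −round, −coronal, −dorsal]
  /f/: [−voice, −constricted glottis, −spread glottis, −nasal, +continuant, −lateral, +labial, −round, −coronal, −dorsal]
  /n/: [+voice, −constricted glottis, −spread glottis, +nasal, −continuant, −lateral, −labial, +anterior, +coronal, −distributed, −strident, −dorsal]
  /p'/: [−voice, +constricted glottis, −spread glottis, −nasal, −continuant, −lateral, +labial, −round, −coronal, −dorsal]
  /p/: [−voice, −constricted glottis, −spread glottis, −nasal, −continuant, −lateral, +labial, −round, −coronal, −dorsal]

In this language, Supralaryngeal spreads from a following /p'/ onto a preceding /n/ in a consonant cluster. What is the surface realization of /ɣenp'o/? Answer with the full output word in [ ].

[ɣebp'o]

Terminals under Supralaryngeal in this geometry: [nasal], [continuant], [lateral], [labial], [round], [anterior], [coronal], [distributed], [strident], [high], [dorsal], [back].
Spreading Supralaryngeal from /p'/ onto /n/ replaces those values with /p'/'s: [−nasal], [−continuant], [−lateral], [+labial], [−round], [−coronal], [−dorsal]. Features outside Supralaryngeal ([voice], [constricted glottis], [spread glottis]) stay as in /n/.
The resulting bundle matches /b/ in the inventory; substituting it for /n/ gives [ɣebp'o].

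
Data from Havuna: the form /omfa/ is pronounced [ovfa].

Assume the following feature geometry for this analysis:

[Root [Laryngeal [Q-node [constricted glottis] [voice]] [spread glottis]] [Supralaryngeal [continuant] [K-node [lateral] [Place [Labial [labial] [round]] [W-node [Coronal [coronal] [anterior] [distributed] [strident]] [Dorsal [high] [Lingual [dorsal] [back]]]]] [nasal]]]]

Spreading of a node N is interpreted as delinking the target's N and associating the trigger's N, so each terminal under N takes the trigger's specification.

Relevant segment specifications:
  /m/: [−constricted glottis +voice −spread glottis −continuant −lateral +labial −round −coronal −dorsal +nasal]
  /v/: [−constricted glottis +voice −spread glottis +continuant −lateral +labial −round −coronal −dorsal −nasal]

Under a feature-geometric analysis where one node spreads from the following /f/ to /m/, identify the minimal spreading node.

Supralaryngeal

Comparing /m/ with its surface form [v], the features that change are [nasal], [continuant].
In this geometry the lowest node dominating all of them is Supralaryngeal: every daughter of Supralaryngeal dominates only a proper subset, so no lower node suffices.
Spreading Supralaryngeal from /f/ overwrites each of those terminals with /f/'s values, yielding exactly [v].
Since [voice] is preserved even though /f/ disagrees there, no node above Supralaryngeal spread.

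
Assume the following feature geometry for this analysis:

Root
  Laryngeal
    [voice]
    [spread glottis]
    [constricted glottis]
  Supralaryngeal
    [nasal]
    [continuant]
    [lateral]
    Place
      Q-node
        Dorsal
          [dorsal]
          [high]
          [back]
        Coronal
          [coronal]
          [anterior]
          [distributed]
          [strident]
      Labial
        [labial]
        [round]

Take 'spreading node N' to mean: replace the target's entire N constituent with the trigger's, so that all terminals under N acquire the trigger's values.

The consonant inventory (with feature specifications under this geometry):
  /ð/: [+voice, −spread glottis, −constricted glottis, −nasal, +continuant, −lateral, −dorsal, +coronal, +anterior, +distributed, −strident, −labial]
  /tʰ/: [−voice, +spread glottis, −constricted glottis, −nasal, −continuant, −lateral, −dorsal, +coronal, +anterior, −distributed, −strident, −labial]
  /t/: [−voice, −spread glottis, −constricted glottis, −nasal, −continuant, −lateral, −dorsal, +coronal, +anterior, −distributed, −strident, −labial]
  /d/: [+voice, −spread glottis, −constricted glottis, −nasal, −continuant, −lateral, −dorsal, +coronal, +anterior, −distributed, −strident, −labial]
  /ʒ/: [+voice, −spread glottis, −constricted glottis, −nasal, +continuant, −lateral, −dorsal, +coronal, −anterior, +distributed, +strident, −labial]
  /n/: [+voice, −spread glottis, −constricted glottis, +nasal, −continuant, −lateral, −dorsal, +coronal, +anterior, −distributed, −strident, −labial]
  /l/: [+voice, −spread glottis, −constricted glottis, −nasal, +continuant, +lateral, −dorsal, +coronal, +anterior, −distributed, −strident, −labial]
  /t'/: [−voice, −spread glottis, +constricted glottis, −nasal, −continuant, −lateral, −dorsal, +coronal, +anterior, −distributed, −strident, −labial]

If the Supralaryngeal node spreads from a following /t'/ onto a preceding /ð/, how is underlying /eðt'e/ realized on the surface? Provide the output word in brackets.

Terminals under Supralaryngeal in this geometry: [nasal], [continuant], [lateral], [dorsal], [high], [back], [coronal], [anterior], [distributed], [strident], [labial], [round].
Spreading Supralaryngeal from /t'/ onto /ð/ replaces those values with /t'/'s: [−nasal], [−continuant], [−lateral], [−dorsal], [+coronal], [+anterior], [−distributed], [−strident], [−labial]. Features outside Supralaryngeal ([voice], [spread glottis], [constricted glottis]) stay as in /ð/.
The resulting bundle matches /d/ in the inventory; substituting it for /ð/ gives [edt'e].

[edt'e]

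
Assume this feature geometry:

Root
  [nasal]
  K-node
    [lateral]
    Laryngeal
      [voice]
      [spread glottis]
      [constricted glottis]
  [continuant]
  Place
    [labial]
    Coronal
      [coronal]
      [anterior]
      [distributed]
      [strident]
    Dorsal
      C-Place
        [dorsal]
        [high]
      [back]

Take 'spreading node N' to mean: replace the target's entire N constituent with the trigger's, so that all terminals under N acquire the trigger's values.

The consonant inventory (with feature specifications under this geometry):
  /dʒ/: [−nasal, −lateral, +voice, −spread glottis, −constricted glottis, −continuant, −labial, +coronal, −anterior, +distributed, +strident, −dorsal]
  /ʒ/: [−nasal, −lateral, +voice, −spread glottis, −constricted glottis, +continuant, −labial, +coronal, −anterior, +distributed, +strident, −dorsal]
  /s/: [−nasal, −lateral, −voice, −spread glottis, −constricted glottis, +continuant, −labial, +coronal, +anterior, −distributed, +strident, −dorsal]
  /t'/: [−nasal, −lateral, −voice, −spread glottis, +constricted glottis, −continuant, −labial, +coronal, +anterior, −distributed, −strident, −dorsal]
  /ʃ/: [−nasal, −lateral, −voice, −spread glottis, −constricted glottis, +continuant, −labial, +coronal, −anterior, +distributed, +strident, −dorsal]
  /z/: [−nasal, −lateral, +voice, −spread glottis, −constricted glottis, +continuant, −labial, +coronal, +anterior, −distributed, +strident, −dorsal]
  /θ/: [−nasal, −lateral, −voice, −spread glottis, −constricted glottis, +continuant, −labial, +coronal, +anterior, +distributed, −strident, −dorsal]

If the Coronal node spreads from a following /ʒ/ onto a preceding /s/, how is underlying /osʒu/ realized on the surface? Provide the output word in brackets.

Coronal immediately or transitively dominates [coronal], [anterior], [distributed], [strident].
The target acquires /ʒ/'s values for everything under Coronal — [+coronal], [−anterior], [+distributed], [+strident] — while keeping its own [nasal], [lateral], [voice], ….
The resulting bundle matches /ʃ/ in the inventory; substituting it for /s/ gives [oʃʒu].

[oʃʒu]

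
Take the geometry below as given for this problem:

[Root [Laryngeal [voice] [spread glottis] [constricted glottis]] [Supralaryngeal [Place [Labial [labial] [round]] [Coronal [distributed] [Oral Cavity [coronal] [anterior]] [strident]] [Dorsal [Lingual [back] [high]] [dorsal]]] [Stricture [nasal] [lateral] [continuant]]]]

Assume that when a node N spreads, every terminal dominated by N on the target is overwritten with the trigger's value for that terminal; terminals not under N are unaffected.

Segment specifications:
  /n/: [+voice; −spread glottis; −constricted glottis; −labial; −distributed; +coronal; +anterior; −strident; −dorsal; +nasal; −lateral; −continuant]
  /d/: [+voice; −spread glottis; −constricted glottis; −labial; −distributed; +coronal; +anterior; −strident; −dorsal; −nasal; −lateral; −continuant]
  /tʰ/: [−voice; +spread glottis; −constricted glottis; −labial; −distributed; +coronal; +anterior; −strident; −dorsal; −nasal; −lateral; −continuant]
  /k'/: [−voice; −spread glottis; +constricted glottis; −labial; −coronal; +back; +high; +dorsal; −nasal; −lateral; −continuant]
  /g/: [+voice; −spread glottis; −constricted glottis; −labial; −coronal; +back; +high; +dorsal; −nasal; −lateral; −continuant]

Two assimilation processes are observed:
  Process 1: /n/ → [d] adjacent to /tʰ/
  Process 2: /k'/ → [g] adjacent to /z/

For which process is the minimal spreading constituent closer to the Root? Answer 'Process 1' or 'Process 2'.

In Process 1, [nasal] changes, so the minimal spreading node is [nasal] at depth 3.
Process 2: the features that change are [voice], [constricted glottis]; the minimal node is Laryngeal (depth 1).
Depth 1 < depth 3; Process 2 involves the structurally higher constituent Laryngeal.

Process 2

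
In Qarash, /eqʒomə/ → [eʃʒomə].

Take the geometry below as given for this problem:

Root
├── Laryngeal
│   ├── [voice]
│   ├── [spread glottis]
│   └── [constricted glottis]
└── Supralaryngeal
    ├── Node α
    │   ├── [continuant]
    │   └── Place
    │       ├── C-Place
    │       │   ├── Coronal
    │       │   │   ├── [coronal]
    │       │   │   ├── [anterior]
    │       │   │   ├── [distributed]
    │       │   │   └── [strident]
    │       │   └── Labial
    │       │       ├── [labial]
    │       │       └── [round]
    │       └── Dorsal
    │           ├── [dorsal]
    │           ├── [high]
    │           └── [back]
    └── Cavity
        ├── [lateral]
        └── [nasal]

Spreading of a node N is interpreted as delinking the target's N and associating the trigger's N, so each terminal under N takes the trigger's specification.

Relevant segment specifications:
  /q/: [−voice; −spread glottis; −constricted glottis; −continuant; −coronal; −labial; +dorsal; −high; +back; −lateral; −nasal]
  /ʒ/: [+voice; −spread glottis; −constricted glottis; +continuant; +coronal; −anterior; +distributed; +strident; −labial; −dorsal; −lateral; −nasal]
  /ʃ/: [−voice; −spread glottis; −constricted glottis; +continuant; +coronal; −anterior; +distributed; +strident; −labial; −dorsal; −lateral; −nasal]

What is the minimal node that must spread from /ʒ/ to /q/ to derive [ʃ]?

Node α

/q/ and [ʃ] differ in [continuant], [coronal], [anterior], [distributed], [strident], [dorsal], [high], [back]; every other specified feature is identical.
These terminals are all dominated by Node α, and no proper subconstituent of Node α covers them all; Node α is their lowest common ancestor.
Delinking /q/'s Node α and associating /ʒ/'s Node α gives precisely the feature bundle of [ʃ].
[voice] stays as in /q/ although /ʒ/ differs there, so no node dominating it spread; among the remaining candidates Node α is the lowest that derives the output.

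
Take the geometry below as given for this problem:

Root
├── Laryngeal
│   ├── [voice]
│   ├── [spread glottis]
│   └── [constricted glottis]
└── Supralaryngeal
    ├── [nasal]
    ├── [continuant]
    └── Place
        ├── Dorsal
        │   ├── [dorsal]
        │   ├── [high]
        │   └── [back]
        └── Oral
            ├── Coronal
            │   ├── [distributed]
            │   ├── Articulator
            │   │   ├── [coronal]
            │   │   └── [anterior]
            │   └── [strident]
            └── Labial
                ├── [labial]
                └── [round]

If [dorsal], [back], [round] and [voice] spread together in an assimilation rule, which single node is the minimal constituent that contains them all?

Root

[dorsal]: Root ▹ Supralaryngeal ▹ Place ▹ Dorsal ▹ [dorsal].
[back]: Root ▹ Supralaryngeal ▹ Place ▹ Dorsal ▹ [back].
[round]: Root ▹ Supralaryngeal ▹ Place ▹ Oral ▹ Labial ▹ [round].
[voice]: Root ▹ Laryngeal ▹ [voice].
The lowest node appearing on every path is Root; each proper daughter of Root fails to dominate at least one of the listed features.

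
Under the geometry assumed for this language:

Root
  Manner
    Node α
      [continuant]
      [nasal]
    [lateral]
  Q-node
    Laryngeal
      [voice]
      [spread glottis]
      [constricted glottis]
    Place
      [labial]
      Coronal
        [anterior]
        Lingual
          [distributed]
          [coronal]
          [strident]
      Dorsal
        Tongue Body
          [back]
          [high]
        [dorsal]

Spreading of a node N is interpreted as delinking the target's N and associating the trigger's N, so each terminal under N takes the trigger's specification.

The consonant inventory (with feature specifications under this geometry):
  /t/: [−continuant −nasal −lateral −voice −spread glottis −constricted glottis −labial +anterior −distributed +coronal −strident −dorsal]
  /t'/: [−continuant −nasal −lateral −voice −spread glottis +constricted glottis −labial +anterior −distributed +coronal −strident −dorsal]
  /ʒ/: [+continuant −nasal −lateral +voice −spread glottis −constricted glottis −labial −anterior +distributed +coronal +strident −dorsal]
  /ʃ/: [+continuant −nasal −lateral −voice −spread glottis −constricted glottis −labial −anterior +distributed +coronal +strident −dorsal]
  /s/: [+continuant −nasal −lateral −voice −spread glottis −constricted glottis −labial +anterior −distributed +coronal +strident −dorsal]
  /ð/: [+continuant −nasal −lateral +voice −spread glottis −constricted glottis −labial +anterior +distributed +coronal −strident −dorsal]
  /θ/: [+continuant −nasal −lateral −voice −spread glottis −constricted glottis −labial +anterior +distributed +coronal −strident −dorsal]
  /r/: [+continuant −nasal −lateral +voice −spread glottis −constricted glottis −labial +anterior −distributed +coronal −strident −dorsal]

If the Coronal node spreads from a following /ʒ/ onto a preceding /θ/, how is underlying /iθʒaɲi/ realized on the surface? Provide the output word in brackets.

The Coronal node dominates the terminals [anterior], [distributed], [coronal], [strident].
After delinking /θ/'s Coronal and linking /ʒ/'s, the affected terminals become [−anterior], [+distributed], [+coronal], [+strident]; [continuant], [nasal], [lateral], … (outside Coronal) are retained from /θ/.
The resulting bundle matches /ʃ/ in the inventory; substituting it for /θ/ gives [iʃʒaɲi].

[iʃʒaɲi]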